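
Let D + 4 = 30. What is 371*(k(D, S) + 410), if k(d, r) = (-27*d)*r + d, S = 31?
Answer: -7911946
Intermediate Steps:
D = 26 (D = -4 + 30 = 26)
k(d, r) = d - 27*d*r (k(d, r) = -27*d*r + d = d - 27*d*r)
371*(k(D, S) + 410) = 371*(26*(1 - 27*31) + 410) = 371*(26*(1 - 837) + 410) = 371*(26*(-836) + 410) = 371*(-21736 + 410) = 371*(-21326) = -7911946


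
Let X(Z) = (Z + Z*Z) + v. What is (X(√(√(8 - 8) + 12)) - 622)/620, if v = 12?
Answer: -299/310 + √3/310 ≈ -0.95893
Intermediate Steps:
X(Z) = 12 + Z + Z² (X(Z) = (Z + Z*Z) + 12 = (Z + Z²) + 12 = 12 + Z + Z²)
(X(√(√(8 - 8) + 12)) - 622)/620 = ((12 + √(√(8 - 8) + 12) + (√(√(8 - 8) + 12))²) - 622)/620 = ((12 + √(√0 + 12) + (√(√0 + 12))²) - 622)*(1/620) = ((12 + √(0 + 12) + (√(0 + 12))²) - 622)*(1/620) = ((12 + √12 + (√12)²) - 622)*(1/620) = ((12 + 2*√3 + (2*√3)²) - 622)*(1/620) = ((12 + 2*√3 + 12) - 622)*(1/620) = ((24 + 2*√3) - 622)*(1/620) = (-598 + 2*√3)*(1/620) = -299/310 + √3/310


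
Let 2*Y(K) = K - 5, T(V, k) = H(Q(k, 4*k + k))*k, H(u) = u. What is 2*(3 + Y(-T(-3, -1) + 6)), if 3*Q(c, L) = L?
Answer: 16/3 ≈ 5.3333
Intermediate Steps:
Q(c, L) = L/3
T(V, k) = 5*k**2/3 (T(V, k) = ((4*k + k)/3)*k = ((5*k)/3)*k = (5*k/3)*k = 5*k**2/3)
Y(K) = -5/2 + K/2 (Y(K) = (K - 5)/2 = (-5 + K)/2 = -5/2 + K/2)
2*(3 + Y(-T(-3, -1) + 6)) = 2*(3 + (-5/2 + (-5*(-1)**2/3 + 6)/2)) = 2*(3 + (-5/2 + (-5/3 + 6)/2)) = 2*(3 + (-5/2 + (1/2)*(13/3))) = 2*(3 + (-5/2 + 13/6)) = 2*(3 - 1/3) = 2*(8/3) = 16/3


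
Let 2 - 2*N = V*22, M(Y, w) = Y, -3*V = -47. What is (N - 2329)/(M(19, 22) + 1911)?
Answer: -7501/5790 ≈ -1.2955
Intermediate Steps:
V = 47/3 (V = -⅓*(-47) = 47/3 ≈ 15.667)
N = -514/3 (N = 1 - 47*22/6 = 1 - ½*1034/3 = 1 - 517/3 = -514/3 ≈ -171.33)
(N - 2329)/(M(19, 22) + 1911) = (-514/3 - 2329)/(19 + 1911) = -7501/3/1930 = -7501/3*1/1930 = -7501/5790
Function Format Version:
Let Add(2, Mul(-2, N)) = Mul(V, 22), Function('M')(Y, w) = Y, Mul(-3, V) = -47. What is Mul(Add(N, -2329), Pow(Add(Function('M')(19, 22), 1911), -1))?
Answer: Rational(-7501, 5790) ≈ -1.2955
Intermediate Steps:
V = Rational(47, 3) (V = Mul(Rational(-1, 3), -47) = Rational(47, 3) ≈ 15.667)
N = Rational(-514, 3) (N = Add(1, Mul(Rational(-1, 2), Mul(Rational(47, 3), 22))) = Add(1, Mul(Rational(-1, 2), Rational(1034, 3))) = Add(1, Rational(-517, 3)) = Rational(-514, 3) ≈ -171.33)
Mul(Add(N, -2329), Pow(Add(Function('M')(19, 22), 1911), -1)) = Mul(Add(Rational(-514, 3), -2329), Pow(Add(19, 1911), -1)) = Mul(Rational(-7501, 3), Pow(1930, -1)) = Mul(Rational(-7501, 3), Rational(1, 1930)) = Rational(-7501, 5790)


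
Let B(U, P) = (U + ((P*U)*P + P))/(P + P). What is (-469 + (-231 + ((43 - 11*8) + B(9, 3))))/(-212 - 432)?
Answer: 1459/1288 ≈ 1.1328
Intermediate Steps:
B(U, P) = (P + U + U*P²)/(2*P) (B(U, P) = (U + (U*P² + P))/((2*P)) = (U + (P + U*P²))*(1/(2*P)) = (P + U + U*P²)*(1/(2*P)) = (P + U + U*P²)/(2*P))
(-469 + (-231 + ((43 - 11*8) + B(9, 3))))/(-212 - 432) = (-469 + (-231 + ((43 - 11*8) + (½)*(9 + 3*(1 + 3*9))/3)))/(-212 - 432) = (-469 + (-231 + ((43 - 88) + (½)*(⅓)*(9 + 3*(1 + 27)))))/(-644) = (-469 + (-231 + (-45 + (½)*(⅓)*(9 + 3*28))))*(-1/644) = (-469 + (-231 + (-45 + (½)*(⅓)*(9 + 84))))*(-1/644) = (-469 + (-231 + (-45 + (½)*(⅓)*93)))*(-1/644) = (-469 + (-231 + (-45 + 31/2)))*(-1/644) = (-469 + (-231 - 59/2))*(-1/644) = (-469 - 521/2)*(-1/644) = -1459/2*(-1/644) = 1459/1288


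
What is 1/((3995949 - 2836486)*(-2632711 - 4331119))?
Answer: -1/8074303223290 ≈ -1.2385e-13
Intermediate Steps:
1/((3995949 - 2836486)*(-2632711 - 4331119)) = 1/(1159463*(-6963830)) = 1/(-8074303223290) = -1/8074303223290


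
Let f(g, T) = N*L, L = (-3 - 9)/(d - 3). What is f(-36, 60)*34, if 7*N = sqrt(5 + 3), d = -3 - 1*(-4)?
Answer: 408*sqrt(2)/7 ≈ 82.428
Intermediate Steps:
d = 1 (d = -3 + 4 = 1)
N = 2*sqrt(2)/7 (N = sqrt(5 + 3)/7 = sqrt(8)/7 = (2*sqrt(2))/7 = 2*sqrt(2)/7 ≈ 0.40406)
L = 6 (L = (-3 - 9)/(1 - 3) = -12/(-2) = -12*(-1/2) = 6)
f(g, T) = 12*sqrt(2)/7 (f(g, T) = (2*sqrt(2)/7)*6 = 12*sqrt(2)/7)
f(-36, 60)*34 = (12*sqrt(2)/7)*34 = 408*sqrt(2)/7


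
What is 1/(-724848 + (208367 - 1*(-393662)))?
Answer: -1/122819 ≈ -8.1421e-6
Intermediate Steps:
1/(-724848 + (208367 - 1*(-393662))) = 1/(-724848 + (208367 + 393662)) = 1/(-724848 + 602029) = 1/(-122819) = -1/122819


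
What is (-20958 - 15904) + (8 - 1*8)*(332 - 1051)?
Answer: -36862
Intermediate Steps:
(-20958 - 15904) + (8 - 1*8)*(332 - 1051) = -36862 + (8 - 8)*(-719) = -36862 + 0*(-719) = -36862 + 0 = -36862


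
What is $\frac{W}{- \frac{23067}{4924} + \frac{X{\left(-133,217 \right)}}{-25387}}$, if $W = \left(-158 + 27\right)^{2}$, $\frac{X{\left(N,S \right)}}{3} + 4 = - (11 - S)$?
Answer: $- \frac{2145220895668}{588585873} \approx -3644.7$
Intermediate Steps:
$X{\left(N,S \right)} = -45 + 3 S$ ($X{\left(N,S \right)} = -12 + 3 \left(- (11 - S)\right) = -12 + 3 \left(-11 + S\right) = -12 + \left(-33 + 3 S\right) = -45 + 3 S$)
$W = 17161$ ($W = \left(-131\right)^{2} = 17161$)
$\frac{W}{- \frac{23067}{4924} + \frac{X{\left(-133,217 \right)}}{-25387}} = \frac{17161}{- \frac{23067}{4924} + \frac{-45 + 3 \cdot 217}{-25387}} = \frac{17161}{\left(-23067\right) \frac{1}{4924} + \left(-45 + 651\right) \left(- \frac{1}{25387}\right)} = \frac{17161}{- \frac{23067}{4924} + 606 \left(- \frac{1}{25387}\right)} = \frac{17161}{- \frac{23067}{4924} - \frac{606}{25387}} = \frac{17161}{- \frac{588585873}{125005588}} = 17161 \left(- \frac{125005588}{588585873}\right) = - \frac{2145220895668}{588585873}$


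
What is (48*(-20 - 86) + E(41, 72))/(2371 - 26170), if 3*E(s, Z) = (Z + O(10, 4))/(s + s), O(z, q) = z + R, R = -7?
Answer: 417191/1951518 ≈ 0.21378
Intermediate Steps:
O(z, q) = -7 + z (O(z, q) = z - 7 = -7 + z)
E(s, Z) = (3 + Z)/(6*s) (E(s, Z) = ((Z + (-7 + 10))/(s + s))/3 = ((Z + 3)/((2*s)))/3 = ((3 + Z)*(1/(2*s)))/3 = ((3 + Z)/(2*s))/3 = (3 + Z)/(6*s))
(48*(-20 - 86) + E(41, 72))/(2371 - 26170) = (48*(-20 - 86) + (⅙)*(3 + 72)/41)/(2371 - 26170) = (48*(-106) + (⅙)*(1/41)*75)/(-23799) = (-5088 + 25/82)*(-1/23799) = -417191/82*(-1/23799) = 417191/1951518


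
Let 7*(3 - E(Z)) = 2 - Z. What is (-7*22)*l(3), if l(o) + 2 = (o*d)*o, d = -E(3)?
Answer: 4664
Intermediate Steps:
E(Z) = 19/7 + Z/7 (E(Z) = 3 - (2 - Z)/7 = 3 + (-2/7 + Z/7) = 19/7 + Z/7)
d = -22/7 (d = -(19/7 + (⅐)*3) = -(19/7 + 3/7) = -1*22/7 = -22/7 ≈ -3.1429)
l(o) = -2 - 22*o²/7 (l(o) = -2 + (o*(-22/7))*o = -2 + (-22*o/7)*o = -2 - 22*o²/7)
(-7*22)*l(3) = (-7*22)*(-2 - 22/7*3²) = -154*(-2 - 22/7*9) = -154*(-2 - 198/7) = -154*(-212/7) = 4664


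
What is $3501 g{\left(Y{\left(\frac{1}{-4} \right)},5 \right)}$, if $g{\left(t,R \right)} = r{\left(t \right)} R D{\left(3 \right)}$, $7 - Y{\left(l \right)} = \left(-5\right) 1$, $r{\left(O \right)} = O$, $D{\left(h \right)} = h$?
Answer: $630180$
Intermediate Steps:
$Y{\left(l \right)} = 12$ ($Y{\left(l \right)} = 7 - \left(-5\right) 1 = 7 - -5 = 7 + 5 = 12$)
$g{\left(t,R \right)} = 3 R t$ ($g{\left(t,R \right)} = t R 3 = R t 3 = 3 R t$)
$3501 g{\left(Y{\left(\frac{1}{-4} \right)},5 \right)} = 3501 \cdot 3 \cdot 5 \cdot 12 = 3501 \cdot 180 = 630180$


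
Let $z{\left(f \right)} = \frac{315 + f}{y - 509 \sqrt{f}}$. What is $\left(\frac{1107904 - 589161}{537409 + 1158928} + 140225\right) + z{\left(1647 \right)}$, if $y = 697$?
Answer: $\frac{50692412377247177723}{361506885274763} - \frac{1497987 \sqrt{183}}{213110299} \approx 1.4023 \cdot 10^{5}$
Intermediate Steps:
$z{\left(f \right)} = \frac{315 + f}{697 - 509 \sqrt{f}}$
$\left(\frac{1107904 - 589161}{537409 + 1158928} + 140225\right) + z{\left(1647 \right)} = \left(\frac{1107904 - 589161}{537409 + 1158928} + 140225\right) + \frac{-315 - 1647}{-697 + 509 \sqrt{1647}} = \left(\frac{518743}{1696337} + 140225\right) + \frac{-315 - 1647}{-697 + 509 \cdot 3 \sqrt{183}} = \left(518743 \cdot \frac{1}{1696337} + 140225\right) + \frac{1}{-697 + 1527 \sqrt{183}} \left(-1962\right) = \left(\frac{518743}{1696337} + 140225\right) - \frac{1962}{-697 + 1527 \sqrt{183}} = \frac{237869374568}{1696337} - \frac{1962}{-697 + 1527 \sqrt{183}}$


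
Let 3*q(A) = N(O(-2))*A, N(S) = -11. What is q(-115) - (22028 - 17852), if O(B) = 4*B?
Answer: -11263/3 ≈ -3754.3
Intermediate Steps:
q(A) = -11*A/3 (q(A) = (-11*A)/3 = -11*A/3)
q(-115) - (22028 - 17852) = -11/3*(-115) - (22028 - 17852) = 1265/3 - 1*4176 = 1265/3 - 4176 = -11263/3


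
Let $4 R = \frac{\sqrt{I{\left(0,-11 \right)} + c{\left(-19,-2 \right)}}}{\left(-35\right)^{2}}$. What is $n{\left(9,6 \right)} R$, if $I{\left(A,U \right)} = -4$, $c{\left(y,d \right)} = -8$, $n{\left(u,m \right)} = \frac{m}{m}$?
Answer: $\frac{i \sqrt{3}}{2450} \approx 0.00070696 i$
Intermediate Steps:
$n{\left(u,m \right)} = 1$
$R = \frac{i \sqrt{3}}{2450}$ ($R = \frac{\sqrt{-4 - 8} \frac{1}{\left(-35\right)^{2}}}{4} = \frac{\sqrt{-12} \cdot \frac{1}{1225}}{4} = \frac{2 i \sqrt{3} \cdot \frac{1}{1225}}{4} = \frac{\frac{2}{1225} i \sqrt{3}}{4} = \frac{i \sqrt{3}}{2450} \approx 0.00070696 i$)
$n{\left(9,6 \right)} R = 1 \frac{i \sqrt{3}}{2450} = \frac{i \sqrt{3}}{2450}$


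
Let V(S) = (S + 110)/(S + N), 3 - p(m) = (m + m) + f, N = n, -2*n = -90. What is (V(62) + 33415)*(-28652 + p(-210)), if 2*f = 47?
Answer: -202037978385/214 ≈ -9.4410e+8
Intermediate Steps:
f = 47/2 (f = (½)*47 = 47/2 ≈ 23.500)
n = 45 (n = -½*(-90) = 45)
N = 45
p(m) = -41/2 - 2*m (p(m) = 3 - ((m + m) + 47/2) = 3 - (2*m + 47/2) = 3 - (47/2 + 2*m) = 3 + (-47/2 - 2*m) = -41/2 - 2*m)
V(S) = (110 + S)/(45 + S) (V(S) = (S + 110)/(S + 45) = (110 + S)/(45 + S))
(V(62) + 33415)*(-28652 + p(-210)) = ((110 + 62)/(45 + 62) + 33415)*(-28652 + (-41/2 - 2*(-210))) = (172/107 + 33415)*(-28652 + (-41/2 + 420)) = ((1/107)*172 + 33415)*(-28652 + 799/2) = (172/107 + 33415)*(-56505/2) = (3575577/107)*(-56505/2) = -202037978385/214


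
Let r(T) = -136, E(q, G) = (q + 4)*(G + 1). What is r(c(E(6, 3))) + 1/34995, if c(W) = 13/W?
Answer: -4759319/34995 ≈ -136.00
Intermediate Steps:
E(q, G) = (1 + G)*(4 + q) (E(q, G) = (4 + q)*(1 + G) = (1 + G)*(4 + q))
r(c(E(6, 3))) + 1/34995 = -136 + 1/34995 = -4759319/34995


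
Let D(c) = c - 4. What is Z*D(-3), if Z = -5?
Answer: 35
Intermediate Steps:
D(c) = -4 + c
Z*D(-3) = -5*(-4 - 3) = -5*(-7) = 35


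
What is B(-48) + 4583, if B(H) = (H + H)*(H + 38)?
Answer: 5543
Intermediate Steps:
B(H) = 2*H*(38 + H) (B(H) = (2*H)*(38 + H) = 2*H*(38 + H))
B(-48) + 4583 = 2*(-48)*(38 - 48) + 4583 = 2*(-48)*(-10) + 4583 = 960 + 4583 = 5543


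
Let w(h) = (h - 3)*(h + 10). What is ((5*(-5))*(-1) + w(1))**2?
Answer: 9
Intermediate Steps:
w(h) = (-3 + h)*(10 + h)
((5*(-5))*(-1) + w(1))**2 = ((5*(-5))*(-1) + (-30 + 1**2 + 7*1))**2 = (-25*(-1) + (-30 + 1 + 7))**2 = (25 - 22)**2 = 3**2 = 9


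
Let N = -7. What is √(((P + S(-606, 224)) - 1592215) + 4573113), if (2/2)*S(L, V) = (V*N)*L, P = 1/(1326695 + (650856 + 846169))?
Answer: √7836064875846223530/1411860 ≈ 1982.7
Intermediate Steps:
P = 1/2823720 (P = 1/(1326695 + 1497025) = 1/2823720 ≈ 3.5414e-7)
S(L, V) = -7*L*V (S(L, V) = (V*(-7))*L = (-7*V)*L = -7*L*V)
√(((P + S(-606, 224)) - 1592215) + 4573113) = √(((1/2823720 - 7*(-606)*224) - 1592215) + 4573113) = √(((1/2823720 + 950208) - 1592215) + 4573113) = √((2683121333761/2823720 - 1592215) + 4573113) = √(-1812848006039/2823720 + 4573113) = √(11100342634321/2823720) = √7836064875846223530/1411860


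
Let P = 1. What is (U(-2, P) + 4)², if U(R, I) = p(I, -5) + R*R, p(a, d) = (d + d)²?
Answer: 11664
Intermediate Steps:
p(a, d) = 4*d² (p(a, d) = (2*d)² = 4*d²)
U(R, I) = 100 + R² (U(R, I) = 4*(-5)² + R*R = 4*25 + R² = 100 + R²)
(U(-2, P) + 4)² = ((100 + (-2)²) + 4)² = ((100 + 4) + 4)² = (104 + 4)² = 108² = 11664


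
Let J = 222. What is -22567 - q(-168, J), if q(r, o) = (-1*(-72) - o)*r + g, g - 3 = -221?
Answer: -47549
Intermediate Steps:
g = -218 (g = 3 - 221 = -218)
q(r, o) = -218 + r*(72 - o) (q(r, o) = (-1*(-72) - o)*r - 218 = (72 - o)*r - 218 = r*(72 - o) - 218 = -218 + r*(72 - o))
-22567 - q(-168, J) = -22567 - (-218 + 72*(-168) - 1*222*(-168)) = -22567 - (-218 - 12096 + 37296) = -22567 - 1*24982 = -22567 - 24982 = -47549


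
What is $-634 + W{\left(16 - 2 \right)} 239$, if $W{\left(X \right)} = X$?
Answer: $2712$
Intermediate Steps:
$-634 + W{\left(16 - 2 \right)} 239 = -634 + \left(16 - 2\right) 239 = -634 + 14 \cdot 239 = -634 + 3346 = 2712$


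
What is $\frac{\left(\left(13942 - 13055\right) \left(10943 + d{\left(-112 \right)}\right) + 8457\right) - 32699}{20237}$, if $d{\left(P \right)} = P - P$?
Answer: $\frac{9682199}{20237} \approx 478.44$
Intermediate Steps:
$d{\left(P \right)} = 0$
$\frac{\left(\left(13942 - 13055\right) \left(10943 + d{\left(-112 \right)}\right) + 8457\right) - 32699}{20237} = \frac{\left(\left(13942 - 13055\right) \left(10943 + 0\right) + 8457\right) - 32699}{20237} = \left(\left(887 \cdot 10943 + 8457\right) - 32699\right) \frac{1}{20237} = \left(\left(9706441 + 8457\right) - 32699\right) \frac{1}{20237} = \left(9714898 - 32699\right) \frac{1}{20237} = 9682199 \cdot \frac{1}{20237} = \frac{9682199}{20237}$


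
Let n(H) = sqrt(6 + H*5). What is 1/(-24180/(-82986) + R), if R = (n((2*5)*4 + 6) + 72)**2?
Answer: 172813849925/780676884237174 - 1530372488*sqrt(59)/130112814039529 ≈ 0.00013102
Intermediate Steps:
n(H) = sqrt(6 + 5*H)
R = (72 + 2*sqrt(59))**2 (R = (sqrt(6 + 5*((2*5)*4 + 6)) + 72)**2 = (sqrt(6 + 5*(10*4 + 6)) + 72)**2 = (sqrt(6 + 5*(40 + 6)) + 72)**2 = (sqrt(6 + 5*46) + 72)**2 = (sqrt(6 + 230) + 72)**2 = (sqrt(236) + 72)**2 = (2*sqrt(59) + 72)**2 = (72 + 2*sqrt(59))**2 ≈ 7632.2)
1/(-24180/(-82986) + R) = 1/(-24180/(-82986) + (5420 + 288*sqrt(59))) = 1/(-24180*(-1/82986) + (5420 + 288*sqrt(59))) = 1/(4030/13831 + (5420 + 288*sqrt(59))) = 1/(74968050/13831 + 288*sqrt(59))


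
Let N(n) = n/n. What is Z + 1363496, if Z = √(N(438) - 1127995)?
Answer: 1363496 + I*√1127994 ≈ 1.3635e+6 + 1062.1*I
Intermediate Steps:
N(n) = 1
Z = I*√1127994 (Z = √(1 - 1127995) = √(-1127994) = I*√1127994 ≈ 1062.1*I)
Z + 1363496 = I*√1127994 + 1363496 = 1363496 + I*√1127994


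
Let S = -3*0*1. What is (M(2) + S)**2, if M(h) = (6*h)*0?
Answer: 0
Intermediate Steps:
M(h) = 0
S = 0 (S = 0*1 = 0)
(M(2) + S)**2 = (0 + 0)**2 = 0**2 = 0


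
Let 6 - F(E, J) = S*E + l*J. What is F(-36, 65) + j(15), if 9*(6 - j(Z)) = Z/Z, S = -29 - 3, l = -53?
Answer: 20744/9 ≈ 2304.9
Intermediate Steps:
S = -32
F(E, J) = 6 + 32*E + 53*J (F(E, J) = 6 - (-32*E - 53*J) = 6 - (-53*J - 32*E) = 6 + (32*E + 53*J) = 6 + 32*E + 53*J)
j(Z) = 53/9 (j(Z) = 6 - Z/(9*Z) = 6 - 1/9*1 = 6 - 1/9 = 53/9)
F(-36, 65) + j(15) = (6 + 32*(-36) + 53*65) + 53/9 = (6 - 1152 + 3445) + 53/9 = 2299 + 53/9 = 20744/9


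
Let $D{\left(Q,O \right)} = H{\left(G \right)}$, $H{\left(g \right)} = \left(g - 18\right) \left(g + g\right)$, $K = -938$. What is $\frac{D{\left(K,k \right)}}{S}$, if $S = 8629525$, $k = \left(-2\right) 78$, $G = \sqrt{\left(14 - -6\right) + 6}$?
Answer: $\frac{52}{8629525} - \frac{36 \sqrt{26}}{8629525} \approx -1.5246 \cdot 10^{-5}$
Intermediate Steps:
$G = \sqrt{26}$ ($G = \sqrt{\left(14 + 6\right) + 6} = \sqrt{20 + 6} = \sqrt{26} \approx 5.099$)
$H{\left(g \right)} = 2 g \left(-18 + g\right)$ ($H{\left(g \right)} = \left(-18 + g\right) 2 g = 2 g \left(-18 + g\right)$)
$k = -156$
$D{\left(Q,O \right)} = 2 \sqrt{26} \left(-18 + \sqrt{26}\right)$
$\frac{D{\left(K,k \right)}}{S} = \frac{52 - 36 \sqrt{26}}{8629525} = \left(52 - 36 \sqrt{26}\right) \frac{1}{8629525} = \frac{52}{8629525} - \frac{36 \sqrt{26}}{8629525}$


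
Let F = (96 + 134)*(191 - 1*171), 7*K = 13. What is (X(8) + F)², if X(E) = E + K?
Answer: 1041288361/49 ≈ 2.1251e+7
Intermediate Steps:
K = 13/7 (K = (⅐)*13 = 13/7 ≈ 1.8571)
X(E) = 13/7 + E (X(E) = E + 13/7 = 13/7 + E)
F = 4600 (F = 230*(191 - 171) = 230*20 = 4600)
(X(8) + F)² = ((13/7 + 8) + 4600)² = (69/7 + 4600)² = (32269/7)² = 1041288361/49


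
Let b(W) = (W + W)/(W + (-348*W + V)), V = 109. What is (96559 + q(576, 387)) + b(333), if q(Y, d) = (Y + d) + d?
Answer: 5651405056/57721 ≈ 97909.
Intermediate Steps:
q(Y, d) = Y + 2*d
b(W) = 2*W/(109 - 347*W) (b(W) = (W + W)/(W + (-348*W + 109)) = (2*W)/(W + (109 - 348*W)) = (2*W)/(109 - 347*W) = 2*W/(109 - 347*W))
(96559 + q(576, 387)) + b(333) = (96559 + (576 + 2*387)) - 2*333/(-109 + 347*333) = (96559 + (576 + 774)) - 2*333/(-109 + 115551) = (96559 + 1350) - 2*333/115442 = 97909 - 2*333*1/115442 = 97909 - 333/57721 = 5651405056/57721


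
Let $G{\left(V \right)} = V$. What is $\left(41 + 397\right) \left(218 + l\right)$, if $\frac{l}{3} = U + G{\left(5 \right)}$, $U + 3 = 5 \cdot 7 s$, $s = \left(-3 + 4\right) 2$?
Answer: $190092$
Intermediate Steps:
$s = 2$ ($s = 1 \cdot 2 = 2$)
$U = 67$ ($U = -3 + 5 \cdot 7 \cdot 2 = -3 + 35 \cdot 2 = -3 + 70 = 67$)
$l = 216$ ($l = 3 \left(67 + 5\right) = 3 \cdot 72 = 216$)
$\left(41 + 397\right) \left(218 + l\right) = \left(41 + 397\right) \left(218 + 216\right) = 438 \cdot 434 = 190092$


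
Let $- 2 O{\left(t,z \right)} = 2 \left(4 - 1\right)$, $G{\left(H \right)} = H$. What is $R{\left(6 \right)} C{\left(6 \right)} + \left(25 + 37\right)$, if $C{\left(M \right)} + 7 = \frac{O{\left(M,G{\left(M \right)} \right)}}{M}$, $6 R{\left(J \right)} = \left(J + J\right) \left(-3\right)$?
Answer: $107$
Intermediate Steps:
$R{\left(J \right)} = - J$ ($R{\left(J \right)} = \frac{\left(J + J\right) \left(-3\right)}{6} = \frac{2 J \left(-3\right)}{6} = \frac{\left(-6\right) J}{6} = - J$)
$O{\left(t,z \right)} = -3$ ($O{\left(t,z \right)} = - \frac{2 \left(4 - 1\right)}{2} = - \frac{2 \cdot 3}{2} = \left(- \frac{1}{2}\right) 6 = -3$)
$C{\left(M \right)} = -7 - \frac{3}{M}$
$R{\left(6 \right)} C{\left(6 \right)} + \left(25 + 37\right) = \left(-1\right) 6 \left(-7 - \frac{3}{6}\right) + \left(25 + 37\right) = - 6 \left(-7 - \frac{1}{2}\right) + 62 = \left(-6\right) \left(- \frac{15}{2}\right) + 62 = 45 + 62 = 107$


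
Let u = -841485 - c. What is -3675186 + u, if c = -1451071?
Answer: -3065600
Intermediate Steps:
u = 609586 (u = -841485 - 1*(-1451071) = -841485 + 1451071 = 609586)
-3675186 + u = -3675186 + 609586 = -3065600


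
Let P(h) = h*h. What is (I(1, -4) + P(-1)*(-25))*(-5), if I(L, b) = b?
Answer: 145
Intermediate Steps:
P(h) = h**2
(I(1, -4) + P(-1)*(-25))*(-5) = (-4 + (-1)**2*(-25))*(-5) = (-4 + 1*(-25))*(-5) = (-4 - 25)*(-5) = -29*(-5) = 145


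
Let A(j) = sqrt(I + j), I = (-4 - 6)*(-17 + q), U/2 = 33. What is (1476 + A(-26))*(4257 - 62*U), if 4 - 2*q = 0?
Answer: 243540 + 330*sqrt(31) ≈ 2.4538e+5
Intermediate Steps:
U = 66 (U = 2*33 = 66)
q = 2 (q = 2 - 1/2*0 = 2 + 0 = 2)
I = 150 (I = (-4 - 6)*(-17 + 2) = -10*(-15) = 150)
A(j) = sqrt(150 + j)
(1476 + A(-26))*(4257 - 62*U) = (1476 + sqrt(150 - 26))*(4257 - 62*66) = (1476 + sqrt(124))*(4257 - 4092) = (1476 + 2*sqrt(31))*165 = 243540 + 330*sqrt(31)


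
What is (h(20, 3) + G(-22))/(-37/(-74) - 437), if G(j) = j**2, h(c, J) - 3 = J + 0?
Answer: -980/873 ≈ -1.1226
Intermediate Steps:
h(c, J) = 3 + J (h(c, J) = 3 + (J + 0) = 3 + J)
(h(20, 3) + G(-22))/(-37/(-74) - 437) = ((3 + 3) + (-22)**2)/(-37/(-74) - 437) = (6 + 484)/(-37*(-1/74) - 437) = 490/(1/2 - 437) = 490/(-873/2) = 490*(-2/873) = -980/873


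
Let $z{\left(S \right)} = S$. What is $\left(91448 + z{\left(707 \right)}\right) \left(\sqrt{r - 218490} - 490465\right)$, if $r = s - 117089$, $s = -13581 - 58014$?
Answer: $-45198802075 + 92155 i \sqrt{407174} \approx -4.5199 \cdot 10^{10} + 5.8804 \cdot 10^{7} i$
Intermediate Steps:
$s = -71595$
$r = -188684$ ($r = -71595 - 117089 = -188684$)
$\left(91448 + z{\left(707 \right)}\right) \left(\sqrt{r - 218490} - 490465\right) = \left(91448 + 707\right) \left(\sqrt{-188684 - 218490} - 490465\right) = 92155 \left(\sqrt{-407174} - 490465\right) = 92155 \left(i \sqrt{407174} - 490465\right) = 92155 \left(-490465 + i \sqrt{407174}\right) = -45198802075 + 92155 i \sqrt{407174}$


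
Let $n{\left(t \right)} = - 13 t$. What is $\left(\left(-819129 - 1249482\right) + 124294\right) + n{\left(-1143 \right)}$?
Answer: $-1929458$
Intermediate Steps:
$\left(\left(-819129 - 1249482\right) + 124294\right) + n{\left(-1143 \right)} = \left(\left(-819129 - 1249482\right) + 124294\right) - -14859 = \left(-2068611 + 124294\right) + 14859 = -1944317 + 14859 = -1929458$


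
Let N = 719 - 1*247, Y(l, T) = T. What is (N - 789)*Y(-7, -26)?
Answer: 8242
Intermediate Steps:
N = 472 (N = 719 - 247 = 472)
(N - 789)*Y(-7, -26) = (472 - 789)*(-26) = -317*(-26) = 8242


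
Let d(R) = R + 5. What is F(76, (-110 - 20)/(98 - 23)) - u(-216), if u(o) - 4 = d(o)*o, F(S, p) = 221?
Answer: -45359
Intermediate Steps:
d(R) = 5 + R
u(o) = 4 + o*(5 + o) (u(o) = 4 + (5 + o)*o = 4 + o*(5 + o))
F(76, (-110 - 20)/(98 - 23)) - u(-216) = 221 - (4 - 216*(5 - 216)) = 221 - (4 - 216*(-211)) = 221 - (4 + 45576) = 221 - 1*45580 = 221 - 45580 = -45359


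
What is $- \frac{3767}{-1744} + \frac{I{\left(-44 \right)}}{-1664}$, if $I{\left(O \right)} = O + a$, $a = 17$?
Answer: $\frac{394711}{181376} \approx 2.1762$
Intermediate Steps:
$I{\left(O \right)} = 17 + O$ ($I{\left(O \right)} = O + 17 = 17 + O$)
$- \frac{3767}{-1744} + \frac{I{\left(-44 \right)}}{-1664} = - \frac{3767}{-1744} + \frac{17 - 44}{-1664} = \left(-3767\right) \left(- \frac{1}{1744}\right) - - \frac{27}{1664} = \frac{3767}{1744} + \frac{27}{1664} = \frac{394711}{181376}$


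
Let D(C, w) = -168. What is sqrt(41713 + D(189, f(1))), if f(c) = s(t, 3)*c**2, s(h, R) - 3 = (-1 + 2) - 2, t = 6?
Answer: sqrt(41545) ≈ 203.83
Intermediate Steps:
s(h, R) = 2 (s(h, R) = 3 + ((-1 + 2) - 2) = 3 + (1 - 2) = 3 - 1 = 2)
f(c) = 2*c**2
sqrt(41713 + D(189, f(1))) = sqrt(41713 - 168) = sqrt(41545)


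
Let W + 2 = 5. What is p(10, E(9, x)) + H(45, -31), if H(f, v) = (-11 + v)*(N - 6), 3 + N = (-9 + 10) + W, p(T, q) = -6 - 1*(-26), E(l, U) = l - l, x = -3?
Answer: 230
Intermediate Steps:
W = 3 (W = -2 + 5 = 3)
E(l, U) = 0
p(T, q) = 20 (p(T, q) = -6 + 26 = 20)
N = 1 (N = -3 + ((-9 + 10) + 3) = -3 + (1 + 3) = -3 + 4 = 1)
H(f, v) = 55 - 5*v (H(f, v) = (-11 + v)*(1 - 6) = (-11 + v)*(-5) = 55 - 5*v)
p(10, E(9, x)) + H(45, -31) = 20 + (55 - 5*(-31)) = 20 + (55 + 155) = 20 + 210 = 230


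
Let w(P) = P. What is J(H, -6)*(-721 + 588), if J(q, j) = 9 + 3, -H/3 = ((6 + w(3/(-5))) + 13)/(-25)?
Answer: -1596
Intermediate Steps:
H = 276/125 (H = -3*((6 + 3/(-5)) + 13)/(-25) = -3*((6 + 3*(-1/5)) + 13)*(-1)/25 = -3*((6 - 3/5) + 13)*(-1)/25 = -3*(27/5 + 13)*(-1)/25 = -276*(-1)/(5*25) = -3*(-92/125) = 276/125 ≈ 2.2080)
J(q, j) = 12
J(H, -6)*(-721 + 588) = 12*(-721 + 588) = 12*(-133) = -1596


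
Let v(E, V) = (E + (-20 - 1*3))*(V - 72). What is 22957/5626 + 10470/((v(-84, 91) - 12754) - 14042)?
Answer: 602923133/162191954 ≈ 3.7173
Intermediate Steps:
v(E, V) = (-72 + V)*(-23 + E) (v(E, V) = (E + (-20 - 3))*(-72 + V) = (E - 23)*(-72 + V) = (-23 + E)*(-72 + V) = (-72 + V)*(-23 + E))
22957/5626 + 10470/((v(-84, 91) - 12754) - 14042) = 22957/5626 + 10470/(((1656 - 72*(-84) - 23*91 - 84*91) - 12754) - 14042) = 22957*(1/5626) + 10470/(((1656 + 6048 - 2093 - 7644) - 12754) - 14042) = 22957/5626 + 10470/((-2033 - 12754) - 14042) = 22957/5626 + 10470/(-14787 - 14042) = 22957/5626 + 10470/(-28829) = 22957/5626 + 10470*(-1/28829) = 22957/5626 - 10470/28829 = 602923133/162191954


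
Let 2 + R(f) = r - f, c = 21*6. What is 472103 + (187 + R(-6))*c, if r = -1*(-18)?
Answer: 498437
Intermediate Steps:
r = 18
c = 126
R(f) = 16 - f (R(f) = -2 + (18 - f) = 16 - f)
472103 + (187 + R(-6))*c = 472103 + (187 + (16 - 1*(-6)))*126 = 472103 + (187 + (16 + 6))*126 = 472103 + (187 + 22)*126 = 472103 + 209*126 = 472103 + 26334 = 498437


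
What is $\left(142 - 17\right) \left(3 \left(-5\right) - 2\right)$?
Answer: $-2125$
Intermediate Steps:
$\left(142 - 17\right) \left(3 \left(-5\right) - 2\right) = 125 \left(-15 - 2\right) = 125 \left(-17\right) = -2125$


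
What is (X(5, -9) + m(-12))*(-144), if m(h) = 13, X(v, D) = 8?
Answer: -3024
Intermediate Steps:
(X(5, -9) + m(-12))*(-144) = (8 + 13)*(-144) = 21*(-144) = -3024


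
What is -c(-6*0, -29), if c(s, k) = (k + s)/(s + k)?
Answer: -1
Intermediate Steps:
c(s, k) = 1 (c(s, k) = (k + s)/(k + s) = 1)
-c(-6*0, -29) = -1*1 = -1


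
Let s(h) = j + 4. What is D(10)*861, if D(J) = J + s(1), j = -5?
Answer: 7749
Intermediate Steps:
s(h) = -1 (s(h) = -5 + 4 = -1)
D(J) = -1 + J (D(J) = J - 1 = -1 + J)
D(10)*861 = (-1 + 10)*861 = 9*861 = 7749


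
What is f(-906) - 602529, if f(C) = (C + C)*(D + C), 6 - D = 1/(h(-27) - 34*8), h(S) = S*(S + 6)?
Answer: 303341757/295 ≈ 1.0283e+6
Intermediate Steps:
h(S) = S*(6 + S)
D = 1769/295 (D = 6 - 1/(-27*(6 - 27) - 34*8) = 6 - 1/(-27*(-21) - 272) = 6 - 1/(567 - 272) = 6 - 1/295 = 1769/295 ≈ 5.9966)
f(C) = 2*C*(1769/295 + C) (f(C) = (C + C)*(1769/295 + C) = (2*C)*(1769/295 + C) = 2*C*(1769/295 + C))
f(-906) - 602529 = (2/295)*(-906)*(1769 + 295*(-906)) - 602529 = (2/295)*(-906)*(1769 - 267270) - 602529 = (2/295)*(-906)*(-265501) - 602529 = 481087812/295 - 602529 = 303341757/295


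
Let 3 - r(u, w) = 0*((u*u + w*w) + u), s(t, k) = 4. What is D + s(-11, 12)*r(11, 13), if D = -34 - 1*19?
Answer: -41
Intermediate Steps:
D = -53 (D = -34 - 19 = -53)
r(u, w) = 3 (r(u, w) = 3 - 0*((u*u + w*w) + u) = 3 - 0*((u**2 + w**2) + u) = 3 - 0*(u + u**2 + w**2) = 3 - 1*0 = 3 + 0 = 3)
D + s(-11, 12)*r(11, 13) = -53 + 4*3 = -53 + 12 = -41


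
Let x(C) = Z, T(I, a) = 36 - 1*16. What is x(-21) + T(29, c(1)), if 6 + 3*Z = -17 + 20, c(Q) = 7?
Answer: 19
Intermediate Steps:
T(I, a) = 20 (T(I, a) = 36 - 16 = 20)
Z = -1 (Z = -2 + (-17 + 20)/3 = -2 + (⅓)*3 = -2 + 1 = -1)
x(C) = -1
x(-21) + T(29, c(1)) = -1 + 20 = 19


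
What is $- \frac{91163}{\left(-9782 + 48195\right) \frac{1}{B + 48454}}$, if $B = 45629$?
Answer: $- \frac{8576888529}{38413} \approx -2.2328 \cdot 10^{5}$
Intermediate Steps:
$- \frac{91163}{\left(-9782 + 48195\right) \frac{1}{B + 48454}} = - \frac{91163}{\left(-9782 + 48195\right) \frac{1}{45629 + 48454}} = - \frac{91163}{38413 \cdot \frac{1}{94083}} = - \frac{91163}{\frac{38413}{94083}} = \left(-91163\right) \frac{94083}{38413} = - \frac{8576888529}{38413}$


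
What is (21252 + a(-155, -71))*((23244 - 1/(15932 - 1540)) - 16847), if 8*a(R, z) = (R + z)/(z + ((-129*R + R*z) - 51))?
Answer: 241660928109530553/1777584704 ≈ 1.3595e+8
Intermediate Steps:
a(R, z) = (R + z)/(8*(-51 + z - 129*R + R*z)) (a(R, z) = ((R + z)/(z + ((-129*R + R*z) - 51)))/8 = ((R + z)/(z + (-51 - 129*R + R*z)))/8 = ((R + z)/(-51 + z - 129*R + R*z))/8 = (R + z)/(8*(-51 + z - 129*R + R*z)))
(21252 + a(-155, -71))*((23244 - 1/(15932 - 1540)) - 16847) = (21252 + (-155 - 71)/(8*(-51 - 71 - 129*(-155) - 155*(-71))))*((23244 - 1/(15932 - 1540)) - 16847) = (21252 + (⅛)*(-226)/(-51 - 71 + 19995 + 11005))*((23244 - 1/14392) - 16847) = (21252 + (⅛)*(-226)/30878)*((23244 - 1*1/14392) - 16847) = (21252 + (⅛)*(1/30878)*(-226))*((23244 - 1/14392) - 16847) = (21252 - 113/123512)*(334527647/14392 - 16847) = (2624876911/123512)*(92065623/14392) = 241660928109530553/1777584704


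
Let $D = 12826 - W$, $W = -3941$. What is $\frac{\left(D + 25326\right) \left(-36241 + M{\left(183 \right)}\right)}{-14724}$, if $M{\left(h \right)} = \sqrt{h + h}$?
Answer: $\frac{169499157}{1636} - \frac{4677 \sqrt{366}}{1636} \approx 1.0355 \cdot 10^{5}$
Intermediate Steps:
$M{\left(h \right)} = \sqrt{2} \sqrt{h}$ ($M{\left(h \right)} = \sqrt{2 h} = \sqrt{2} \sqrt{h}$)
$D = 16767$ ($D = 12826 - -3941 = 12826 + 3941 = 16767$)
$\frac{\left(D + 25326\right) \left(-36241 + M{\left(183 \right)}\right)}{-14724} = \frac{\left(16767 + 25326\right) \left(-36241 + \sqrt{2} \sqrt{183}\right)}{-14724} = 42093 \left(-36241 + \sqrt{366}\right) \left(- \frac{1}{14724}\right) = \left(-1525492413 + 42093 \sqrt{366}\right) \left(- \frac{1}{14724}\right) = \frac{169499157}{1636} - \frac{4677 \sqrt{366}}{1636}$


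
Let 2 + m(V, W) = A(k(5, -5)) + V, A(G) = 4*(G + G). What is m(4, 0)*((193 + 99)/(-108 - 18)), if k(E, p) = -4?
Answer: 1460/21 ≈ 69.524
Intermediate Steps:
A(G) = 8*G (A(G) = 4*(2*G) = 8*G)
m(V, W) = -34 + V (m(V, W) = -2 + (8*(-4) + V) = -2 + (-32 + V) = -34 + V)
m(4, 0)*((193 + 99)/(-108 - 18)) = (-34 + 4)*((193 + 99)/(-108 - 18)) = -8760/(-126) = -8760*(-1)/126 = -30*(-146/63) = 1460/21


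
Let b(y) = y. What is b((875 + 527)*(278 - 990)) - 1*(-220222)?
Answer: -778002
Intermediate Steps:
b((875 + 527)*(278 - 990)) - 1*(-220222) = (875 + 527)*(278 - 990) - 1*(-220222) = 1402*(-712) + 220222 = -998224 + 220222 = -778002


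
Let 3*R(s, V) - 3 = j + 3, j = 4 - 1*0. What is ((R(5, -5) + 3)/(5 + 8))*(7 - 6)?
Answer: 19/39 ≈ 0.48718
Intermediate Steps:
j = 4 (j = 4 + 0 = 4)
R(s, V) = 10/3 (R(s, V) = 1 + (4 + 3)/3 = 1 + (⅓)*7 = 1 + 7/3 = 10/3)
((R(5, -5) + 3)/(5 + 8))*(7 - 6) = ((10/3 + 3)/(5 + 8))*(7 - 6) = ((19/3)/13)*1 = ((19/3)*(1/13))*1 = (19/39)*1 = 19/39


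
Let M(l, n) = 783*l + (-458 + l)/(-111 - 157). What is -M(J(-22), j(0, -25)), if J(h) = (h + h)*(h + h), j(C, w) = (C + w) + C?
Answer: -203128253/134 ≈ -1.5159e+6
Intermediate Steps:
j(C, w) = w + 2*C
J(h) = 4*h**2 (J(h) = (2*h)*(2*h) = 4*h**2)
M(l, n) = 229/134 + 209843*l/268 (M(l, n) = 783*l + (-458 + l)/(-268) = 783*l + (-458 + l)*(-1/268) = 783*l + (229/134 - l/268) = 229/134 + 209843*l/268)
-M(J(-22), j(0, -25)) = -(229/134 + 209843*(4*(-22)**2)/268) = -(229/134 + 209843*(4*484)/268) = -(229/134 + (209843/268)*1936) = -(229/134 + 101564012/67) = -1*203128253/134 = -203128253/134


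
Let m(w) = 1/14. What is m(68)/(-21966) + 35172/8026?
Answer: 5408113051/1234093812 ≈ 4.3823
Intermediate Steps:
m(w) = 1/14
m(68)/(-21966) + 35172/8026 = (1/14)/(-21966) + 35172/8026 = (1/14)*(-1/21966) + 35172*(1/8026) = -1/307524 + 17586/4013 = 5408113051/1234093812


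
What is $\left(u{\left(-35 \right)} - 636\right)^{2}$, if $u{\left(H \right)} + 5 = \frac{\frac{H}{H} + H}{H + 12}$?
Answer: $\frac{216354681}{529} \approx 4.0899 \cdot 10^{5}$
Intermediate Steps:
$u{\left(H \right)} = -5 + \frac{1 + H}{12 + H}$ ($u{\left(H \right)} = -5 + \frac{\frac{H}{H} + H}{H + 12} = -5 + \frac{1 + H}{12 + H}$)
$\left(u{\left(-35 \right)} - 636\right)^{2} = \left(\frac{-59 - -140}{12 - 35} - 636\right)^{2} = \left(\frac{-59 + 140}{-23} - 636\right)^{2} = \left(\left(- \frac{1}{23}\right) 81 - 636\right)^{2} = \left(- \frac{81}{23} - 636\right)^{2} = \left(- \frac{14709}{23}\right)^{2} = \frac{216354681}{529}$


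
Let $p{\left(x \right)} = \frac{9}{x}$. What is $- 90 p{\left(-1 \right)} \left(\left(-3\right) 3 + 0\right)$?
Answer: $-7290$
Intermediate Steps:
$- 90 p{\left(-1 \right)} \left(\left(-3\right) 3 + 0\right) = - 90 \frac{9}{-1} \left(\left(-3\right) 3 + 0\right) = - 90 \cdot 9 \left(-1\right) \left(-9 + 0\right) = \left(-90\right) \left(-9\right) \left(-9\right) = 810 \left(-9\right) = -7290$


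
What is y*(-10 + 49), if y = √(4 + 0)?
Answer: 78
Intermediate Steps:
y = 2 (y = √4 = 2)
y*(-10 + 49) = 2*(-10 + 49) = 2*39 = 78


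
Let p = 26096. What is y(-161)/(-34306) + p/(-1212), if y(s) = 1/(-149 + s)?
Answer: -69381826337/3222362580 ≈ -21.531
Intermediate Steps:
y(-161)/(-34306) + p/(-1212) = 1/(-149 - 161*(-34306)) + 26096/(-1212) = -1/34306/(-310) + 26096*(-1/1212) = -1/310*(-1/34306) - 6524/303 = 1/10634860 - 6524/303 = -69381826337/3222362580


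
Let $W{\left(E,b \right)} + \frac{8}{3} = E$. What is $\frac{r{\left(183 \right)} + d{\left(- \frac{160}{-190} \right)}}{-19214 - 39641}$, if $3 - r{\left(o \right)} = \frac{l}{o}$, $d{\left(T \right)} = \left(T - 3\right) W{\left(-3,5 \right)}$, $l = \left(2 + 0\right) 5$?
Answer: $- \frac{17586}{68212945} \approx -0.00025781$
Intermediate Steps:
$W{\left(E,b \right)} = - \frac{8}{3} + E$
$l = 10$ ($l = 2 \cdot 5 = 10$)
$d{\left(T \right)} = 17 - \frac{17 T}{3}$ ($d{\left(T \right)} = \left(T - 3\right) \left(- \frac{8}{3} - 3\right) = \left(-3 + T\right) \left(- \frac{17}{3}\right) = 17 - \frac{17 T}{3}$)
$r{\left(o \right)} = 3 - \frac{10}{o}$
$\frac{r{\left(183 \right)} + d{\left(- \frac{160}{-190} \right)}}{-19214 - 39641} = \frac{\left(3 - \frac{10}{183}\right) + \left(17 - \frac{17 \left(- \frac{160}{-190}\right)}{3}\right)}{-19214 - 39641} = \frac{\left(3 - \frac{10}{183}\right) + \left(17 - \frac{17 \left(\left(-160\right) \left(- \frac{1}{190}\right)\right)}{3}\right)}{-58855} = \left(\left(3 - \frac{10}{183}\right) + \left(17 - \frac{272}{57}\right)\right) \left(- \frac{1}{58855}\right) = \left(\frac{539}{183} + \left(17 - \frac{272}{57}\right)\right) \left(- \frac{1}{58855}\right) = \left(\frac{539}{183} + \frac{697}{57}\right) \left(- \frac{1}{58855}\right) = \frac{17586}{1159} \left(- \frac{1}{58855}\right) = - \frac{17586}{68212945}$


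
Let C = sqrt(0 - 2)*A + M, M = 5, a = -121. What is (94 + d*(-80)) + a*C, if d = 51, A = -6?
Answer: -4591 + 726*I*sqrt(2) ≈ -4591.0 + 1026.7*I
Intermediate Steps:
C = 5 - 6*I*sqrt(2) (C = sqrt(0 - 2)*(-6) + 5 = sqrt(-2)*(-6) + 5 = (I*sqrt(2))*(-6) + 5 = -6*I*sqrt(2) + 5 = 5 - 6*I*sqrt(2) ≈ 5.0 - 8.4853*I)
(94 + d*(-80)) + a*C = (94 + 51*(-80)) - 121*(5 - 6*I*sqrt(2)) = (94 - 4080) + (-605 + 726*I*sqrt(2)) = -3986 + (-605 + 726*I*sqrt(2)) = -4591 + 726*I*sqrt(2)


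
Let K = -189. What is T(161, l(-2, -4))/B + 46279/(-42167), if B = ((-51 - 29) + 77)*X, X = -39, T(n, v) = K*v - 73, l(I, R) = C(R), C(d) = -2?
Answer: 7446292/4933539 ≈ 1.5093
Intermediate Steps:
l(I, R) = -2
T(n, v) = -73 - 189*v (T(n, v) = -189*v - 73 = -73 - 189*v)
B = 117 (B = ((-51 - 29) + 77)*(-39) = (-80 + 77)*(-39) = -3*(-39) = 117)
T(161, l(-2, -4))/B + 46279/(-42167) = (-73 - 189*(-2))/117 + 46279/(-42167) = (-73 + 378)*(1/117) + 46279*(-1/42167) = 305*(1/117) - 46279/42167 = 305/117 - 46279/42167 = 7446292/4933539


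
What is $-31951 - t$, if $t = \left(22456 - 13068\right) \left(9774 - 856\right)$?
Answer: $-83754135$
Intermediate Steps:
$t = 83722184$ ($t = \left(22456 - 13068\right) 8918 = 9388 \cdot 8918 = 83722184$)
$-31951 - t = -31951 - 83722184 = -83754135$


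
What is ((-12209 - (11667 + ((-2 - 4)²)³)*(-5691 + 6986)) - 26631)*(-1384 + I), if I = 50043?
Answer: -3677020735375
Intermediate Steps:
((-12209 - (11667 + ((-2 - 4)²)³)*(-5691 + 6986)) - 26631)*(-1384 + I) = ((-12209 - (11667 + ((-2 - 4)²)³)*(-5691 + 6986)) - 26631)*(-1384 + 50043) = ((-12209 - (11667 + ((-6)²)³)*1295) - 26631)*48659 = ((-12209 - (11667 + 36³)*1295) - 26631)*48659 = ((-12209 - (11667 + 46656)*1295) - 26631)*48659 = ((-12209 - 58323*1295) - 26631)*48659 = ((-12209 - 1*75528285) - 26631)*48659 = ((-12209 - 75528285) - 26631)*48659 = (-75540494 - 26631)*48659 = -75567125*48659 = -3677020735375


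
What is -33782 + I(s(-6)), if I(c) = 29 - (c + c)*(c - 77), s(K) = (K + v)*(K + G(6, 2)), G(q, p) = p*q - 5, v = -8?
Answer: -36301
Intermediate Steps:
G(q, p) = -5 + p*q
s(K) = (-8 + K)*(7 + K) (s(K) = (K - 8)*(K + (-5 + 2*6)) = (-8 + K)*(K + (-5 + 12)) = (-8 + K)*(K + 7) = (-8 + K)*(7 + K))
I(c) = 29 - 2*c*(-77 + c)
-33782 + I(s(-6)) = -33782 + (29 - 2*(-56 + (-6)² - 1*(-6))² + 154*(-56 + (-6)² - 1*(-6))) = -33782 + (29 - 2*(-56 + 36 + 6)² + 154*(-56 + 36 + 6)) = -33782 + (29 - 2*(-14)² + 154*(-14)) = -33782 + (29 - 2*196 - 2156) = -33782 + (29 - 392 - 2156) = -33782 - 2519 = -36301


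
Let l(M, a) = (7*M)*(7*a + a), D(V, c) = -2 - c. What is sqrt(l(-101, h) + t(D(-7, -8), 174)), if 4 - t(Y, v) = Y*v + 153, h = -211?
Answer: sqrt(1192223) ≈ 1091.9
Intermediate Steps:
l(M, a) = 56*M*a (l(M, a) = (7*M)*(8*a) = 56*M*a)
t(Y, v) = -149 - Y*v (t(Y, v) = 4 - (Y*v + 153) = 4 - (153 + Y*v) = 4 + (-153 - Y*v) = -149 - Y*v)
sqrt(l(-101, h) + t(D(-7, -8), 174)) = sqrt(56*(-101)*(-211) + (-149 - 1*(-2 - 1*(-8))*174)) = sqrt(1193416 + (-149 - 1*(-2 + 8)*174)) = sqrt(1193416 + (-149 - 1*6*174)) = sqrt(1193416 + (-149 - 1044)) = sqrt(1193416 - 1193) = sqrt(1192223)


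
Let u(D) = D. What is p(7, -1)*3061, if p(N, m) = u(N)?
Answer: 21427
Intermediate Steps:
p(N, m) = N
p(7, -1)*3061 = 7*3061 = 21427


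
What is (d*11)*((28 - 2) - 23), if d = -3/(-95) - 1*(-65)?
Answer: 203874/95 ≈ 2146.0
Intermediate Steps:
d = 6178/95 (d = -3*(-1/95) + 65 = 3/95 + 65 = 6178/95 ≈ 65.032)
(d*11)*((28 - 2) - 23) = ((6178/95)*11)*((28 - 2) - 23) = 67958*(26 - 23)/95 = (67958/95)*3 = 203874/95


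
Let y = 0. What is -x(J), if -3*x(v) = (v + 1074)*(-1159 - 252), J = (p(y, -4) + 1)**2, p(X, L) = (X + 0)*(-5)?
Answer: -1516825/3 ≈ -5.0561e+5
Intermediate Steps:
p(X, L) = -5*X (p(X, L) = X*(-5) = -5*X)
J = 1 (J = (-5*0 + 1)**2 = (0 + 1)**2 = 1**2 = 1)
x(v) = 505138 + 1411*v/3 (x(v) = -(v + 1074)*(-1159 - 252)/3 = -(1074 + v)*(-1411)/3 = -(-1515414 - 1411*v)/3 = 505138 + 1411*v/3)
-x(J) = -(505138 + (1411/3)*1) = -(505138 + 1411/3) = -1*1516825/3 = -1516825/3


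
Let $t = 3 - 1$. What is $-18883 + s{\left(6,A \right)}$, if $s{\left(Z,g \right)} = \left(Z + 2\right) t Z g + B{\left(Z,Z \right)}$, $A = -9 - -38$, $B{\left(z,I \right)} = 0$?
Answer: $-16099$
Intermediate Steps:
$t = 2$ ($t = 3 - 1 = 2$)
$A = 29$ ($A = -9 + 38 = 29$)
$s{\left(Z,g \right)} = Z g \left(4 + 2 Z\right)$ ($s{\left(Z,g \right)} = \left(Z + 2\right) 2 Z g + 0 = \left(2 + Z\right) 2 Z g + 0 = \left(4 + 2 Z\right) Z g + 0 = Z \left(4 + 2 Z\right) g + 0 = Z g \left(4 + 2 Z\right) + 0 = Z g \left(4 + 2 Z\right)$)
$-18883 + s{\left(6,A \right)} = -18883 + 2 \cdot 6 \cdot 29 \left(2 + 6\right) = -18883 + 2 \cdot 6 \cdot 29 \cdot 8 = -18883 + 2784 = -16099$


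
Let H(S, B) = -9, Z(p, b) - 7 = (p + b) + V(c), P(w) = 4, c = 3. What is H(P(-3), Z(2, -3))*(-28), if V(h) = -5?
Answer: 252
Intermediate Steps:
Z(p, b) = 2 + b + p (Z(p, b) = 7 + ((p + b) - 5) = 7 + ((b + p) - 5) = 7 + (-5 + b + p) = 2 + b + p)
H(P(-3), Z(2, -3))*(-28) = -9*(-28) = 252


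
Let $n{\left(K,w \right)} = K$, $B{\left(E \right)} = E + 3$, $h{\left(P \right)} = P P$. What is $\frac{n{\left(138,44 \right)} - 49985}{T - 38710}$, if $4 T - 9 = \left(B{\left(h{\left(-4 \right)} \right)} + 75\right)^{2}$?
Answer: $\frac{199388}{145995} \approx 1.3657$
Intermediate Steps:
$h{\left(P \right)} = P^{2}$
$B{\left(E \right)} = 3 + E$
$T = \frac{8845}{4}$ ($T = \frac{9}{4} + \frac{\left(\left(3 + \left(-4\right)^{2}\right) + 75\right)^{2}}{4} = \frac{9}{4} + \frac{\left(\left(3 + 16\right) + 75\right)^{2}}{4} = \frac{9}{4} + \frac{\left(19 + 75\right)^{2}}{4} = \frac{9}{4} + \frac{94^{2}}{4} = \frac{9}{4} + \frac{1}{4} \cdot 8836 = \frac{9}{4} + 2209 = \frac{8845}{4} \approx 2211.3$)
$\frac{n{\left(138,44 \right)} - 49985}{T - 38710} = \frac{138 - 49985}{\frac{8845}{4} - 38710} = - \frac{49847}{- \frac{145995}{4}} = \left(-49847\right) \left(- \frac{4}{145995}\right) = \frac{199388}{145995}$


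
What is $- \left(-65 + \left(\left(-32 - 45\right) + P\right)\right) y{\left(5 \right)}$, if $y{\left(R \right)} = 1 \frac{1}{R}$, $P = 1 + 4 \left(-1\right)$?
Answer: $29$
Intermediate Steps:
$P = -3$ ($P = 1 - 4 = -3$)
$y{\left(R \right)} = \frac{1}{R}$
$- \left(-65 + \left(\left(-32 - 45\right) + P\right)\right) y{\left(5 \right)} = - \frac{-65 - 80}{5} = - \frac{-145}{5} = \left(-1\right) \left(-29\right) = 29$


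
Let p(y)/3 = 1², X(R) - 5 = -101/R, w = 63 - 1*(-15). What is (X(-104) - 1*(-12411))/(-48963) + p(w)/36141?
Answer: -5183994001/20448385048 ≈ -0.25352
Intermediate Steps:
w = 78 (w = 63 + 15 = 78)
X(R) = 5 - 101/R
p(y) = 3 (p(y) = 3*1² = 3*1 = 3)
(X(-104) - 1*(-12411))/(-48963) + p(w)/36141 = ((5 - 101/(-104)) - 1*(-12411))/(-48963) + 3/36141 = ((5 - 101*(-1/104)) + 12411)*(-1/48963) + 3*(1/36141) = ((5 + 101/104) + 12411)*(-1/48963) + 1/12047 = (621/104 + 12411)*(-1/48963) + 1/12047 = (1291365/104)*(-1/48963) + 1/12047 = -430455/1697384 + 1/12047 = -5183994001/20448385048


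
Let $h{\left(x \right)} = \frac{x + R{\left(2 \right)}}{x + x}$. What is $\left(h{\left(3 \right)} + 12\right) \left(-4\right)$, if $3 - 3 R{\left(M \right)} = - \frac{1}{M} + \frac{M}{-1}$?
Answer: $- \frac{461}{9} \approx -51.222$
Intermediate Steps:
$R{\left(M \right)} = 1 + \frac{M}{3} + \frac{1}{3 M}$ ($R{\left(M \right)} = 1 - \frac{- \frac{1}{M} + \frac{M}{-1}}{3} = 1 - \frac{- \frac{1}{M} + M \left(-1\right)}{3} = 1 - \frac{- \frac{1}{M} - M}{3} = 1 - \frac{- M - \frac{1}{M}}{3} = 1 + \left(\frac{M}{3} + \frac{1}{3 M}\right) = 1 + \frac{M}{3} + \frac{1}{3 M}$)
$h{\left(x \right)} = \frac{\frac{11}{6} + x}{2 x}$ ($h{\left(x \right)} = \frac{x + \frac{1 + 2 \left(3 + 2\right)}{3 \cdot 2}}{x + x} = \frac{x + \frac{1}{3} \cdot \frac{1}{2} \left(1 + 2 \cdot 5\right)}{2 x} = \left(x + \frac{1}{3} \cdot \frac{1}{2} \left(1 + 10\right)\right) \frac{1}{2 x} = \left(x + \frac{1}{3} \cdot \frac{1}{2} \cdot 11\right) \frac{1}{2 x} = \left(x + \frac{11}{6}\right) \frac{1}{2 x} = \left(\frac{11}{6} + x\right) \frac{1}{2 x} = \frac{\frac{11}{6} + x}{2 x}$)
$\left(h{\left(3 \right)} + 12\right) \left(-4\right) = \left(\frac{11 + 6 \cdot 3}{12 \cdot 3} + 12\right) \left(-4\right) = \left(\frac{1}{12} \cdot \frac{1}{3} \left(11 + 18\right) + 12\right) \left(-4\right) = \left(\frac{1}{12} \cdot \frac{1}{3} \cdot 29 + 12\right) \left(-4\right) = \left(\frac{29}{36} + 12\right) \left(-4\right) = \frac{461}{36} \left(-4\right) = - \frac{461}{9}$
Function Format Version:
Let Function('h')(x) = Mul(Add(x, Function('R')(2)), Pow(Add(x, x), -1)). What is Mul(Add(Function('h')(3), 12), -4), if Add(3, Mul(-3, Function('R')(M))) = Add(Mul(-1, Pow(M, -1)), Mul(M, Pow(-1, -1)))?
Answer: Rational(-461, 9) ≈ -51.222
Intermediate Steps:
Function('R')(M) = Add(1, Mul(Rational(1, 3), M), Mul(Rational(1, 3), Pow(M, -1))) (Function('R')(M) = Add(1, Mul(Rational(-1, 3), Add(Mul(-1, Pow(M, -1)), Mul(M, Pow(-1, -1))))) = Add(1, Mul(Rational(-1, 3), Add(Mul(-1, Pow(M, -1)), Mul(M, -1)))) = Add(1, Mul(Rational(-1, 3), Add(Mul(-1, Pow(M, -1)), Mul(-1, M)))) = Add(1, Mul(Rational(-1, 3), Add(Mul(-1, M), Mul(-1, Pow(M, -1))))) = Add(1, Add(Mul(Rational(1, 3), M), Mul(Rational(1, 3), Pow(M, -1)))) = Add(1, Mul(Rational(1, 3), M), Mul(Rational(1, 3), Pow(M, -1))))
Function('h')(x) = Mul(Rational(1, 2), Pow(x, -1), Add(Rational(11, 6), x)) (Function('h')(x) = Mul(Add(x, Mul(Rational(1, 3), Pow(2, -1), Add(1, Mul(2, Add(3, 2))))), Pow(Add(x, x), -1)) = Mul(Add(x, Mul(Rational(1, 3), Rational(1, 2), Add(1, Mul(2, 5)))), Pow(Mul(2, x), -1)) = Mul(Add(x, Mul(Rational(1, 3), Rational(1, 2), Add(1, 10))), Mul(Rational(1, 2), Pow(x, -1))) = Mul(Add(x, Mul(Rational(1, 3), Rational(1, 2), 11)), Mul(Rational(1, 2), Pow(x, -1))) = Mul(Add(x, Rational(11, 6)), Mul(Rational(1, 2), Pow(x, -1))) = Mul(Add(Rational(11, 6), x), Mul(Rational(1, 2), Pow(x, -1))) = Mul(Rational(1, 2), Pow(x, -1), Add(Rational(11, 6), x)))
Mul(Add(Function('h')(3), 12), -4) = Mul(Add(Mul(Rational(1, 12), Pow(3, -1), Add(11, Mul(6, 3))), 12), -4) = Mul(Add(Mul(Rational(1, 12), Rational(1, 3), Add(11, 18)), 12), -4) = Mul(Add(Mul(Rational(1, 12), Rational(1, 3), 29), 12), -4) = Mul(Add(Rational(29, 36), 12), -4) = Mul(Rational(461, 36), -4) = Rational(-461, 9)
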